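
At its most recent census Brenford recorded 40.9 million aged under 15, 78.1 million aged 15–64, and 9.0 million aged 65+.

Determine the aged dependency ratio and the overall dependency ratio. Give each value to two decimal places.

Old-age dependency ratio: 11.52
Total dependency ratio: 63.89

Old-age dependency ratio = 9.0 / 78.1 × 100 = 11.52
Total dependency ratio = (40.9 + 9.0) / 78.1 × 100 = 49.9 / 78.1 × 100 = 63.89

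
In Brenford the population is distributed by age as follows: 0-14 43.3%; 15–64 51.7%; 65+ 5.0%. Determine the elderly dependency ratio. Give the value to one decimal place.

Old-age dependency ratio = 5.0 / 51.7 × 100 = 9.7

Old-age dependency ratio: 9.7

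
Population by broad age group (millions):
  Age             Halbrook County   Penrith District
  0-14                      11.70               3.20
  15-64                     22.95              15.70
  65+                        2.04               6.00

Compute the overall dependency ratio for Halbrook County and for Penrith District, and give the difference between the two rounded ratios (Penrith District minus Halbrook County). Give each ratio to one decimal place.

Halbrook County: (11.70 + 2.04) / 22.95 × 100 = 13.74 / 22.95 × 100 = 59.9
Penrith District: (3.20 + 6.00) / 15.70 × 100 = 9.20 / 15.70 × 100 = 58.6

Halbrook County: 59.9
Penrith District: 58.6
Difference: -1.3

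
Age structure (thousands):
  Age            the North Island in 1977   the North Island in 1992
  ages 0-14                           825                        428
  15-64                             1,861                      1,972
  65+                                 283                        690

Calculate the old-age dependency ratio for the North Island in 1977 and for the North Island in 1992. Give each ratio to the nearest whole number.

the North Island in 1977: 15
the North Island in 1992: 35

the North Island in 1977: 283 / 1,861 × 100 = 15
the North Island in 1992: 690 / 1,972 × 100 = 35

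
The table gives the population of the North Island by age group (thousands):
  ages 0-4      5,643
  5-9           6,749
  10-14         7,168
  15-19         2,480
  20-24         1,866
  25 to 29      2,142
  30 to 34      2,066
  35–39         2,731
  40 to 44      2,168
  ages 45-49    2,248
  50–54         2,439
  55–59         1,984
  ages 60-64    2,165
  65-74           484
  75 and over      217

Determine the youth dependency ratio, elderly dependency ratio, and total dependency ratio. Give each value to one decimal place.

0–14: 5,643 + 6,749 + 7,168 = 19,560
15–64: 2,480 + 1,866 + 2,142 + 2,066 + 2,731 + 2,168 + 2,248 + 2,439 + 1,984 + 2,165 = 22,289
65+: 484 + 217 = 701
Youth dependency ratio = 19,560 / 22,289 × 100 = 87.8
Old-age dependency ratio = 701 / 22,289 × 100 = 3.1
Total dependency ratio = (19,560 + 701) / 22,289 × 100 = 20,261 / 22,289 × 100 = 90.9

Youth dependency ratio: 87.8
Old-age dependency ratio: 3.1
Total dependency ratio: 90.9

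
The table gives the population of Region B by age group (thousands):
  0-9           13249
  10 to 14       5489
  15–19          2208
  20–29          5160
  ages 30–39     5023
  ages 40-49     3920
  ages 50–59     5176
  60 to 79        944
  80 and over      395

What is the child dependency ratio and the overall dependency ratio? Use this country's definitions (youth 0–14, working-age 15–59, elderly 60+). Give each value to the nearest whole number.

Youth dependency ratio: 87
Total dependency ratio: 93

0–14: 13249 + 5489 = 18738
15–59: 2208 + 5160 + 5023 + 3920 + 5176 = 21487
60+: 944 + 395 = 1339
Youth dependency ratio = 18738 / 21487 × 100 = 87
Total dependency ratio = (18738 + 1339) / 21487 × 100 = 20077 / 21487 × 100 = 93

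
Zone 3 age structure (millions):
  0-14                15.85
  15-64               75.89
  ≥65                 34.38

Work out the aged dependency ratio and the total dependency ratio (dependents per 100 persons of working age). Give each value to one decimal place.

Old-age dependency ratio = 34.38 / 75.89 × 100 = 45.3
Total dependency ratio = (15.85 + 34.38) / 75.89 × 100 = 50.23 / 75.89 × 100 = 66.2

Old-age dependency ratio: 45.3
Total dependency ratio: 66.2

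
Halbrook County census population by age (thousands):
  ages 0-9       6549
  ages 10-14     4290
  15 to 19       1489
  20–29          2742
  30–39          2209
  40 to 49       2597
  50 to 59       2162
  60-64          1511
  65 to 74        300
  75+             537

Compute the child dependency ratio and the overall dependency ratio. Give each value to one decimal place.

Youth dependency ratio: 85.3
Total dependency ratio: 91.9

0–14: 6549 + 4290 = 10839
15–64: 1489 + 2742 + 2209 + 2597 + 2162 + 1511 = 12710
65+: 300 + 537 = 837
Youth dependency ratio = 10839 / 12710 × 100 = 85.3
Total dependency ratio = (10839 + 837) / 12710 × 100 = 11676 / 12710 × 100 = 91.9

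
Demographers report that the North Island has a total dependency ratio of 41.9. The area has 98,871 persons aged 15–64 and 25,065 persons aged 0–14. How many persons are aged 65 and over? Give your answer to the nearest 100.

Aged 65 and over: 16,400

Total dependency ratio = (youth + elderly) / working-age × 100
41.9 = (25,065 + E) / 98,871 × 100
⇒ 16,400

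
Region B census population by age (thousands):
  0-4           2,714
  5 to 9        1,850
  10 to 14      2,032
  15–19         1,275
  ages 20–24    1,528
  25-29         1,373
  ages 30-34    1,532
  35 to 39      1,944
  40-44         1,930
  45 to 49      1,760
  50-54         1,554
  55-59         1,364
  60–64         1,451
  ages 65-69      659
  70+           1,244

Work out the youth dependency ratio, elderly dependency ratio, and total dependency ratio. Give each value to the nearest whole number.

0–14: 2,714 + 1,850 + 2,032 = 6,596
15–64: 1,275 + 1,528 + 1,373 + 1,532 + 1,944 + 1,930 + 1,760 + 1,554 + 1,364 + 1,451 = 15,711
65+: 659 + 1,244 = 1,903
Youth dependency ratio = 6,596 / 15,711 × 100 = 42
Old-age dependency ratio = 1,903 / 15,711 × 100 = 12
Total dependency ratio = (6,596 + 1,903) / 15,711 × 100 = 8,499 / 15,711 × 100 = 54

Youth dependency ratio: 42
Old-age dependency ratio: 12
Total dependency ratio: 54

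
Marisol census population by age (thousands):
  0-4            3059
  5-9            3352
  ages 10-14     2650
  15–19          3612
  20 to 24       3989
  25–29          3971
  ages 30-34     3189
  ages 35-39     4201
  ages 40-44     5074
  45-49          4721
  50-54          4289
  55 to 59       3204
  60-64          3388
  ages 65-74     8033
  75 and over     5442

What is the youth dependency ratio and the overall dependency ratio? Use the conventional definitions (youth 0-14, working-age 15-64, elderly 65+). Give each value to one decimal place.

Youth dependency ratio: 22.9
Total dependency ratio: 56.9

0–14: 3059 + 3352 + 2650 = 9061
15–64: 3612 + 3989 + 3971 + 3189 + 4201 + 5074 + 4721 + 4289 + 3204 + 3388 = 39638
65+: 8033 + 5442 = 13475
Youth dependency ratio = 9061 / 39638 × 100 = 22.9
Total dependency ratio = (9061 + 13475) / 39638 × 100 = 22536 / 39638 × 100 = 56.9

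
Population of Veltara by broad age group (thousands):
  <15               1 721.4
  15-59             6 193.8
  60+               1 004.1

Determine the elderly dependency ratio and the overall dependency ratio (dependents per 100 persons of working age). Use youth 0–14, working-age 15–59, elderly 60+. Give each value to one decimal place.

Old-age dependency ratio: 16.2
Total dependency ratio: 44.0

Old-age dependency ratio = 1 004.1 / 6 193.8 × 100 = 16.2
Total dependency ratio = (1 721.4 + 1 004.1) / 6 193.8 × 100 = 2 725.5 / 6 193.8 × 100 = 44.0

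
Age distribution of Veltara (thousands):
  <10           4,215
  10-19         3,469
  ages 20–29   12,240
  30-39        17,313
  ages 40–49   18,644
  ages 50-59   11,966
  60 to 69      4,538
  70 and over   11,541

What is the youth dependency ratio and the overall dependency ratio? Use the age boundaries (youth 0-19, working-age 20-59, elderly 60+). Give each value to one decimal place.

0–19: 4,215 + 3,469 = 7,684
20–59: 12,240 + 17,313 + 18,644 + 11,966 = 60,163
60+: 4,538 + 11,541 = 16,079
Youth dependency ratio = 7,684 / 60,163 × 100 = 12.8
Total dependency ratio = (7,684 + 16,079) / 60,163 × 100 = 23,763 / 60,163 × 100 = 39.5

Youth dependency ratio: 12.8
Total dependency ratio: 39.5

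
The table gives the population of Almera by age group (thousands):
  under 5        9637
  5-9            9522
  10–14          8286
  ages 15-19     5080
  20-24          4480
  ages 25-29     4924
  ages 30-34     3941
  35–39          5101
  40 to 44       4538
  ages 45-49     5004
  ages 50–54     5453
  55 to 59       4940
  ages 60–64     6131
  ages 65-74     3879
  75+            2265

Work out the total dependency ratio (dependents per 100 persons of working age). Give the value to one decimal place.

0–14: 9637 + 9522 + 8286 = 27445
15–64: 5080 + 4480 + 4924 + 3941 + 5101 + 4538 + 5004 + 5453 + 4940 + 6131 = 49592
65+: 3879 + 2265 = 6144
Total dependency ratio = (27445 + 6144) / 49592 × 100 = 33589 / 49592 × 100 = 67.7

Total dependency ratio: 67.7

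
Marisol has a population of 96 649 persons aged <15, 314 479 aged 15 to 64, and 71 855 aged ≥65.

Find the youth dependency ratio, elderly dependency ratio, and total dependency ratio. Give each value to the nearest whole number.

Youth dependency ratio = 96 649 / 314 479 × 100 = 31
Old-age dependency ratio = 71 855 / 314 479 × 100 = 23
Total dependency ratio = (96 649 + 71 855) / 314 479 × 100 = 168 504 / 314 479 × 100 = 54

Youth dependency ratio: 31
Old-age dependency ratio: 23
Total dependency ratio: 54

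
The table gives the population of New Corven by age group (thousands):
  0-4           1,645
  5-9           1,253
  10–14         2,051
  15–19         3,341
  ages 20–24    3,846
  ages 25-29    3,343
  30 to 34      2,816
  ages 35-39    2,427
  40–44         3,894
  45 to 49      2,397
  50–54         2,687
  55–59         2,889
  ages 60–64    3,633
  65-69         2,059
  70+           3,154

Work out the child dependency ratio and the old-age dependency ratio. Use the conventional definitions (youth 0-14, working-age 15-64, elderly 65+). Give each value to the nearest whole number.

0–14: 1,645 + 1,253 + 2,051 = 4,949
15–64: 3,341 + 3,846 + 3,343 + 2,816 + 2,427 + 3,894 + 2,397 + 2,687 + 2,889 + 3,633 = 31,273
65+: 2,059 + 3,154 = 5,213
Youth dependency ratio = 4,949 / 31,273 × 100 = 16
Old-age dependency ratio = 5,213 / 31,273 × 100 = 17

Youth dependency ratio: 16
Old-age dependency ratio: 17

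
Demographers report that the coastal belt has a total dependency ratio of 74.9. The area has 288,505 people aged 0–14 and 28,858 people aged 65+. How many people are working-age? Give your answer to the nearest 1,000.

Total dependency ratio = (youth + elderly) / working-age × 100
74.9 = (288,505 + 28,858) / W × 100
⇒ 424,000

Working-age: 424,000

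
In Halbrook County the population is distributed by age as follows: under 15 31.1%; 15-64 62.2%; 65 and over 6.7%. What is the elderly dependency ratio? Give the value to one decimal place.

Old-age dependency ratio: 10.8

Old-age dependency ratio = 6.7 / 62.2 × 100 = 10.8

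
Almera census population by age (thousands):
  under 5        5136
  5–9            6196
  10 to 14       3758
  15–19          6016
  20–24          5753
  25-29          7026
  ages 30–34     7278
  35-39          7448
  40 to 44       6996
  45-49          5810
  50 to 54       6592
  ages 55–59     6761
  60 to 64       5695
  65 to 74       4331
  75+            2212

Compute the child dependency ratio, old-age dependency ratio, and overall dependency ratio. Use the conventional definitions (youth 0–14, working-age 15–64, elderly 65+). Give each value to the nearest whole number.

0–14: 5136 + 6196 + 3758 = 15090
15–64: 6016 + 5753 + 7026 + 7278 + 7448 + 6996 + 5810 + 6592 + 6761 + 5695 = 65375
65+: 4331 + 2212 = 6543
Youth dependency ratio = 15090 / 65375 × 100 = 23
Old-age dependency ratio = 6543 / 65375 × 100 = 10
Total dependency ratio = (15090 + 6543) / 65375 × 100 = 21633 / 65375 × 100 = 33

Youth dependency ratio: 23
Old-age dependency ratio: 10
Total dependency ratio: 33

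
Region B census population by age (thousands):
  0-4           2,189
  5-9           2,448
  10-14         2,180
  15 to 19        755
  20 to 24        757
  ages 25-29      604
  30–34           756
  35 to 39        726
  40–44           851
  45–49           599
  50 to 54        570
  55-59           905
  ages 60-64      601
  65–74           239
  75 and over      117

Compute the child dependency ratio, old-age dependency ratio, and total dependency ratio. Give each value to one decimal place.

Youth dependency ratio: 95.7
Old-age dependency ratio: 5.0
Total dependency ratio: 100.7

0–14: 2,189 + 2,448 + 2,180 = 6,817
15–64: 755 + 757 + 604 + 756 + 726 + 851 + 599 + 570 + 905 + 601 = 7,124
65+: 239 + 117 = 356
Youth dependency ratio = 6,817 / 7,124 × 100 = 95.7
Old-age dependency ratio = 356 / 7,124 × 100 = 5.0
Total dependency ratio = (6,817 + 356) / 7,124 × 100 = 7,173 / 7,124 × 100 = 100.7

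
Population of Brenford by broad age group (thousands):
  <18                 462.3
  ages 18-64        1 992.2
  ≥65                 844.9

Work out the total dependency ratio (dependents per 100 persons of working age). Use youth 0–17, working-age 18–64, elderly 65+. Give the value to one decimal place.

Total dependency ratio = (462.3 + 844.9) / 1 992.2 × 100 = 1 307.2 / 1 992.2 × 100 = 65.6

Total dependency ratio: 65.6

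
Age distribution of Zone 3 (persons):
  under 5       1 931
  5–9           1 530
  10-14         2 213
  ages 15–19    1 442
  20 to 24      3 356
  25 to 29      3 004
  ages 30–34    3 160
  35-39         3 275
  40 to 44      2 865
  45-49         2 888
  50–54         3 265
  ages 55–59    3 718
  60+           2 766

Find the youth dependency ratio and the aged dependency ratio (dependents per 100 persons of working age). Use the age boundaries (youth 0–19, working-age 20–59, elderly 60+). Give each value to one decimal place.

Youth dependency ratio: 27.9
Old-age dependency ratio: 10.8

0–19: 1 931 + 1 530 + 2 213 + 1 442 = 7 116
20–59: 3 356 + 3 004 + 3 160 + 3 275 + 2 865 + 2 888 + 3 265 + 3 718 = 25 531
60+: 2 766
Youth dependency ratio = 7 116 / 25 531 × 100 = 27.9
Old-age dependency ratio = 2 766 / 25 531 × 100 = 10.8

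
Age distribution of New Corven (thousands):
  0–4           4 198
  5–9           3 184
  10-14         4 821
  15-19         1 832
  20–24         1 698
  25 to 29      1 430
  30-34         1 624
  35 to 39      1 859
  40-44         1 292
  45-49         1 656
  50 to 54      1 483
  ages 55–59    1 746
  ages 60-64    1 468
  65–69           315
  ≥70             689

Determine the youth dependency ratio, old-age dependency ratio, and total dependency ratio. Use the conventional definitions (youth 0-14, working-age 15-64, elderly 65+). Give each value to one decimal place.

0–14: 4 198 + 3 184 + 4 821 = 12 203
15–64: 1 832 + 1 698 + 1 430 + 1 624 + 1 859 + 1 292 + 1 656 + 1 483 + 1 746 + 1 468 = 16 088
65+: 315 + 689 = 1 004
Youth dependency ratio = 12 203 / 16 088 × 100 = 75.9
Old-age dependency ratio = 1 004 / 16 088 × 100 = 6.2
Total dependency ratio = (12 203 + 1 004) / 16 088 × 100 = 13 207 / 16 088 × 100 = 82.1

Youth dependency ratio: 75.9
Old-age dependency ratio: 6.2
Total dependency ratio: 82.1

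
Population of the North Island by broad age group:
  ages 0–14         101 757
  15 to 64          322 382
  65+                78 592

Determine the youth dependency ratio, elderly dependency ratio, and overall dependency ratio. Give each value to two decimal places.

Youth dependency ratio: 31.56
Old-age dependency ratio: 24.38
Total dependency ratio: 55.94

Youth dependency ratio = 101 757 / 322 382 × 100 = 31.56
Old-age dependency ratio = 78 592 / 322 382 × 100 = 24.38
Total dependency ratio = (101 757 + 78 592) / 322 382 × 100 = 180 349 / 322 382 × 100 = 55.94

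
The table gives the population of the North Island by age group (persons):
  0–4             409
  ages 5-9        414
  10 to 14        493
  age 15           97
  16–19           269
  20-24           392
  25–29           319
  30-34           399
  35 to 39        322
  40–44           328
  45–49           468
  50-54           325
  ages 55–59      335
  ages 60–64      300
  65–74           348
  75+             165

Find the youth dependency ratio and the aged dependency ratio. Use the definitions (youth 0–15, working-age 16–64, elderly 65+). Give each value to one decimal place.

0–15: 409 + 414 + 493 + 97 = 1413
16–64: 269 + 392 + 319 + 399 + 322 + 328 + 468 + 325 + 335 + 300 = 3457
65+: 348 + 165 = 513
Youth dependency ratio = 1413 / 3457 × 100 = 40.9
Old-age dependency ratio = 513 / 3457 × 100 = 14.8

Youth dependency ratio: 40.9
Old-age dependency ratio: 14.8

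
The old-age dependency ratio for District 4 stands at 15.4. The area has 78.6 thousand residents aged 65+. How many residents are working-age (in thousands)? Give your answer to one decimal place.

Old-age dependency ratio = elderly / working-age × 100
15.4 = 78.6 / W × 100
⇒ 510.4

Working-age: 510.4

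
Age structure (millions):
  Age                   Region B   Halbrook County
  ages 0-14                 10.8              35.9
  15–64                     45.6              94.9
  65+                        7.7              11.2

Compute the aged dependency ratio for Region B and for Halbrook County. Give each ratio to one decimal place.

Region B: 7.7 / 45.6 × 100 = 16.9
Halbrook County: 11.2 / 94.9 × 100 = 11.8

Region B: 16.9
Halbrook County: 11.8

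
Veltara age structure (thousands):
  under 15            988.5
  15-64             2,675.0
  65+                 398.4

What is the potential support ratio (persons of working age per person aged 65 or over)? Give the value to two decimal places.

Potential support ratio: 6.71

Potential support ratio = 2,675.0 / 398.4 = 6.71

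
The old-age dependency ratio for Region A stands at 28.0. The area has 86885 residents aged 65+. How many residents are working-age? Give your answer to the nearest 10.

Working-age: 310300

Old-age dependency ratio = elderly / working-age × 100
28.0 = 86885 / W × 100
⇒ 310300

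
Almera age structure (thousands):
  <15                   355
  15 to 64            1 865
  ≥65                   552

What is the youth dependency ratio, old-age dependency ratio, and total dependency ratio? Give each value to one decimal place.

Youth dependency ratio = 355 / 1 865 × 100 = 19.0
Old-age dependency ratio = 552 / 1 865 × 100 = 29.6
Total dependency ratio = (355 + 552) / 1 865 × 100 = 907 / 1 865 × 100 = 48.6

Youth dependency ratio: 19.0
Old-age dependency ratio: 29.6
Total dependency ratio: 48.6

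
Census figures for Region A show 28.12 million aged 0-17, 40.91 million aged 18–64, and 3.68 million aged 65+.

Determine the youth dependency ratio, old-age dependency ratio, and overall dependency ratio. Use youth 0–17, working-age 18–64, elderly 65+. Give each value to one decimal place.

Youth dependency ratio = 28.12 / 40.91 × 100 = 68.7
Old-age dependency ratio = 3.68 / 40.91 × 100 = 9.0
Total dependency ratio = (28.12 + 3.68) / 40.91 × 100 = 31.80 / 40.91 × 100 = 77.7

Youth dependency ratio: 68.7
Old-age dependency ratio: 9.0
Total dependency ratio: 77.7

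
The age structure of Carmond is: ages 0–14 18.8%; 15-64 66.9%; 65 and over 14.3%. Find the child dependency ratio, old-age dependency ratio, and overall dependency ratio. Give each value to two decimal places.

Youth dependency ratio: 28.10
Old-age dependency ratio: 21.38
Total dependency ratio: 49.48

Youth dependency ratio = 18.8 / 66.9 × 100 = 28.10
Old-age dependency ratio = 14.3 / 66.9 × 100 = 21.38
Total dependency ratio = (18.8 + 14.3) / 66.9 × 100 = 33.1 / 66.9 × 100 = 49.48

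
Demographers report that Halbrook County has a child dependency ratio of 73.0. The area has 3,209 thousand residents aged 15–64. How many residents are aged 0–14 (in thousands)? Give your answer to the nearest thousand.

Aged 0–14: 2,343

Youth dependency ratio = youth / working-age × 100
73.0 = Y / 3,209 × 100
⇒ 2,343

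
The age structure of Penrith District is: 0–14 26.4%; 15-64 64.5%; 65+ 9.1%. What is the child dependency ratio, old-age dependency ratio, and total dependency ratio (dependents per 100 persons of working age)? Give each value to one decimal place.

Youth dependency ratio: 40.9
Old-age dependency ratio: 14.1
Total dependency ratio: 55.0

Youth dependency ratio = 26.4 / 64.5 × 100 = 40.9
Old-age dependency ratio = 9.1 / 64.5 × 100 = 14.1
Total dependency ratio = (26.4 + 9.1) / 64.5 × 100 = 35.5 / 64.5 × 100 = 55.0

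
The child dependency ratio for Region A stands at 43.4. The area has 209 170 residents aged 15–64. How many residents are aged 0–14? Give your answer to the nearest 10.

Youth dependency ratio = youth / working-age × 100
43.4 = Y / 209 170 × 100
⇒ 90 780

Aged 0–14: 90 780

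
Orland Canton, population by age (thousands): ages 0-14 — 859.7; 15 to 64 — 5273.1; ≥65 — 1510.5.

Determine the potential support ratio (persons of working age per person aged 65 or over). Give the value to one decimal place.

Potential support ratio: 3.5

Potential support ratio = 5273.1 / 1510.5 = 3.5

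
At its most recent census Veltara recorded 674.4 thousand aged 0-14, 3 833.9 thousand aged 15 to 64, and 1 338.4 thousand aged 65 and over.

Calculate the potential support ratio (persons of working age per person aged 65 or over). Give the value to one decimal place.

Potential support ratio: 2.9

Potential support ratio = 3 833.9 / 1 338.4 = 2.9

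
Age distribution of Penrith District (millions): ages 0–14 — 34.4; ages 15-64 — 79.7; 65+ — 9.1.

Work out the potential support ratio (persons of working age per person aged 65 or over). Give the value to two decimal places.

Potential support ratio = 79.7 / 9.1 = 8.76

Potential support ratio: 8.76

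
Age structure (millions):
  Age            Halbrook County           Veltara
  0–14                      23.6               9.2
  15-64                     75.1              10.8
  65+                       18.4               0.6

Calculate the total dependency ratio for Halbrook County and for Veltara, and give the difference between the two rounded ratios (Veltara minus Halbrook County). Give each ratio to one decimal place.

Halbrook County: (23.6 + 18.4) / 75.1 × 100 = 42.0 / 75.1 × 100 = 55.9
Veltara: (9.2 + 0.6) / 10.8 × 100 = 9.8 / 10.8 × 100 = 90.7

Halbrook County: 55.9
Veltara: 90.7
Difference: +34.8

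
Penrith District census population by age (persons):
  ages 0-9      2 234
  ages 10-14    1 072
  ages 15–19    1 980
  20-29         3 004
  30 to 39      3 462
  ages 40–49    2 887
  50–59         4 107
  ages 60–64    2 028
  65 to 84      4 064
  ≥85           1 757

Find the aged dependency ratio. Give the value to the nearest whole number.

0–14: 2 234 + 1 072 = 3 306
15–64: 1 980 + 3 004 + 3 462 + 2 887 + 4 107 + 2 028 = 17 468
65+: 4 064 + 1 757 = 5 821
Old-age dependency ratio = 5 821 / 17 468 × 100 = 33

Old-age dependency ratio: 33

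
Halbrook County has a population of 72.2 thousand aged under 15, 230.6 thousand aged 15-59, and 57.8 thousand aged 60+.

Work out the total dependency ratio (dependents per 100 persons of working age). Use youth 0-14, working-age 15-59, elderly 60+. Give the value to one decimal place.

Total dependency ratio = (72.2 + 57.8) / 230.6 × 100 = 130.0 / 230.6 × 100 = 56.4

Total dependency ratio: 56.4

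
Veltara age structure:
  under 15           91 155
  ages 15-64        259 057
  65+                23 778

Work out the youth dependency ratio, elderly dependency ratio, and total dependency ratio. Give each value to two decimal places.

Youth dependency ratio = 91 155 / 259 057 × 100 = 35.19
Old-age dependency ratio = 23 778 / 259 057 × 100 = 9.18
Total dependency ratio = (91 155 + 23 778) / 259 057 × 100 = 114 933 / 259 057 × 100 = 44.37

Youth dependency ratio: 35.19
Old-age dependency ratio: 9.18
Total dependency ratio: 44.37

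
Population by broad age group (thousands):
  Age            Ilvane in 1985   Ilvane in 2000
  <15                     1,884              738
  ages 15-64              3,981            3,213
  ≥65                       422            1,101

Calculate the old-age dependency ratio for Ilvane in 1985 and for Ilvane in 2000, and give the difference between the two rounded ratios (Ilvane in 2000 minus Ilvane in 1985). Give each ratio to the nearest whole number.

Ilvane in 1985: 11
Ilvane in 2000: 34
Difference: +23

Ilvane in 1985: 422 / 3,981 × 100 = 11
Ilvane in 2000: 1,101 / 3,213 × 100 = 34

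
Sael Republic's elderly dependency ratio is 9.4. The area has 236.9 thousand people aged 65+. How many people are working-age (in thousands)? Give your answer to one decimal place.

Working-age: 2520.2

Old-age dependency ratio = elderly / working-age × 100
9.4 = 236.9 / W × 100
⇒ 2520.2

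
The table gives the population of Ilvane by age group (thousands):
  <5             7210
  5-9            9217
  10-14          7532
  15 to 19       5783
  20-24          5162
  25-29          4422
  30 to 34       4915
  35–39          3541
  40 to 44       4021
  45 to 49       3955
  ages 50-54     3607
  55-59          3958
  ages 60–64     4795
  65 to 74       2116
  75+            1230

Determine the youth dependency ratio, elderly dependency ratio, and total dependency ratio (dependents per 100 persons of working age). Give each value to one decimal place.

0–14: 7210 + 9217 + 7532 = 23959
15–64: 5783 + 5162 + 4422 + 4915 + 3541 + 4021 + 3955 + 3607 + 3958 + 4795 = 44159
65+: 2116 + 1230 = 3346
Youth dependency ratio = 23959 / 44159 × 100 = 54.3
Old-age dependency ratio = 3346 / 44159 × 100 = 7.6
Total dependency ratio = (23959 + 3346) / 44159 × 100 = 27305 / 44159 × 100 = 61.8

Youth dependency ratio: 54.3
Old-age dependency ratio: 7.6
Total dependency ratio: 61.8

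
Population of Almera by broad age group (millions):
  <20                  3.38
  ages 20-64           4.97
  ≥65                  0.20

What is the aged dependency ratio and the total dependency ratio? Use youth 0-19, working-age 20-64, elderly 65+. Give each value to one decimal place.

Old-age dependency ratio = 0.20 / 4.97 × 100 = 4.0
Total dependency ratio = (3.38 + 0.20) / 4.97 × 100 = 3.58 / 4.97 × 100 = 72.0

Old-age dependency ratio: 4.0
Total dependency ratio: 72.0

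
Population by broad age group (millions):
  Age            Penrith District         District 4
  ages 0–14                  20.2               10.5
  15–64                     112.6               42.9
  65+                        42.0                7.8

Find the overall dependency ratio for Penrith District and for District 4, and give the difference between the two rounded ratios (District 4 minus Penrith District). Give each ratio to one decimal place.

Penrith District: 55.2
District 4: 42.7
Difference: -12.5

Penrith District: (20.2 + 42.0) / 112.6 × 100 = 62.2 / 112.6 × 100 = 55.2
District 4: (10.5 + 7.8) / 42.9 × 100 = 18.3 / 42.9 × 100 = 42.7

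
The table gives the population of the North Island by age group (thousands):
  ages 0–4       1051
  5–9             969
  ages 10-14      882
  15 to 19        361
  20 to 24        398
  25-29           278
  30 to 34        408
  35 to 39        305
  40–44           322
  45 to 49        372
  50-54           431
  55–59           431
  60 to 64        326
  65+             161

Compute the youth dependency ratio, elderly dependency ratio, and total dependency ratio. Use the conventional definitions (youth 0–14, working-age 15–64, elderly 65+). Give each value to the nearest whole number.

0–14: 1051 + 969 + 882 = 2902
15–64: 361 + 398 + 278 + 408 + 305 + 322 + 372 + 431 + 431 + 326 = 3632
65+: 161
Youth dependency ratio = 2902 / 3632 × 100 = 80
Old-age dependency ratio = 161 / 3632 × 100 = 4
Total dependency ratio = (2902 + 161) / 3632 × 100 = 3063 / 3632 × 100 = 84

Youth dependency ratio: 80
Old-age dependency ratio: 4
Total dependency ratio: 84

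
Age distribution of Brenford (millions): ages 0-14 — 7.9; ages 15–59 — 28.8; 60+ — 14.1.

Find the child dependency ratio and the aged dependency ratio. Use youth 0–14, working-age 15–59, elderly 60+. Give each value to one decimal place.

Youth dependency ratio = 7.9 / 28.8 × 100 = 27.4
Old-age dependency ratio = 14.1 / 28.8 × 100 = 49.0

Youth dependency ratio: 27.4
Old-age dependency ratio: 49.0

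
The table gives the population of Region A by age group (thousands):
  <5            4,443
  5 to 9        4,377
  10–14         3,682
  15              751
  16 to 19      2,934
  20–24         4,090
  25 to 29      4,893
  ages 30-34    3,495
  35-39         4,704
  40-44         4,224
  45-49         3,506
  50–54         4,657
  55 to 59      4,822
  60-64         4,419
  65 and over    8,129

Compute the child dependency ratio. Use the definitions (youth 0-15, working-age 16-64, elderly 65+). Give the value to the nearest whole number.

0–15: 4,443 + 4,377 + 3,682 + 751 = 13,253
16–64: 2,934 + 4,090 + 4,893 + 3,495 + 4,704 + 4,224 + 3,506 + 4,657 + 4,822 + 4,419 = 41,744
65+: 8,129
Youth dependency ratio = 13,253 / 41,744 × 100 = 32

Youth dependency ratio: 32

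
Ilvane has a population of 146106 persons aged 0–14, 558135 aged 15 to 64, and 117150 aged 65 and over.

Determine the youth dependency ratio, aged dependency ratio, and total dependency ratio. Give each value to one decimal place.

Youth dependency ratio = 146106 / 558135 × 100 = 26.2
Old-age dependency ratio = 117150 / 558135 × 100 = 21.0
Total dependency ratio = (146106 + 117150) / 558135 × 100 = 263256 / 558135 × 100 = 47.2

Youth dependency ratio: 26.2
Old-age dependency ratio: 21.0
Total dependency ratio: 47.2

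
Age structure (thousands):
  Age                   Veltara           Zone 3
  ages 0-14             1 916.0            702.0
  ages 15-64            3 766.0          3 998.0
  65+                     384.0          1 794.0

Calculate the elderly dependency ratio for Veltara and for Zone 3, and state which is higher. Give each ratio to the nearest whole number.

Veltara: 384.0 / 3 766.0 × 100 = 10
Zone 3: 1 794.0 / 3 998.0 × 100 = 45

Veltara: 10
Zone 3: 45
Higher: Zone 3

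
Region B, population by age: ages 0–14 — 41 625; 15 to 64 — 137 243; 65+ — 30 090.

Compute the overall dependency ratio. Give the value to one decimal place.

Total dependency ratio = (41 625 + 30 090) / 137 243 × 100 = 71 715 / 137 243 × 100 = 52.3

Total dependency ratio: 52.3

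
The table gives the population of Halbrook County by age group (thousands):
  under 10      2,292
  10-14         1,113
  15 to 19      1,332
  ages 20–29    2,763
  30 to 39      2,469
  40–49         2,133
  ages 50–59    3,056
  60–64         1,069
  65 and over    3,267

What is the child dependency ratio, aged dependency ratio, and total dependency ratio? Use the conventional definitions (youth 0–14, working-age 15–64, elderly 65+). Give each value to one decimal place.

0–14: 2,292 + 1,113 = 3,405
15–64: 1,332 + 2,763 + 2,469 + 2,133 + 3,056 + 1,069 = 12,822
65+: 3,267
Youth dependency ratio = 3,405 / 12,822 × 100 = 26.6
Old-age dependency ratio = 3,267 / 12,822 × 100 = 25.5
Total dependency ratio = (3,405 + 3,267) / 12,822 × 100 = 6,672 / 12,822 × 100 = 52.0

Youth dependency ratio: 26.6
Old-age dependency ratio: 25.5
Total dependency ratio: 52.0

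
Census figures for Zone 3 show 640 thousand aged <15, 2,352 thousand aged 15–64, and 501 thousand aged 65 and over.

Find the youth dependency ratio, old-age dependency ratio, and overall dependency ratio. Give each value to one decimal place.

Youth dependency ratio: 27.2
Old-age dependency ratio: 21.3
Total dependency ratio: 48.5

Youth dependency ratio = 640 / 2,352 × 100 = 27.2
Old-age dependency ratio = 501 / 2,352 × 100 = 21.3
Total dependency ratio = (640 + 501) / 2,352 × 100 = 1,141 / 2,352 × 100 = 48.5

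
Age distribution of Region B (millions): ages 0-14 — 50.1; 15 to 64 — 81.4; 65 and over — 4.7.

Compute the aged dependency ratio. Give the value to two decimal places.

Old-age dependency ratio = 4.7 / 81.4 × 100 = 5.77

Old-age dependency ratio: 5.77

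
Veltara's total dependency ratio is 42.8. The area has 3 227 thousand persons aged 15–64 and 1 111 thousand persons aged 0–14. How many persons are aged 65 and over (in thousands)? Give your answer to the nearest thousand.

Aged 65 and over: 270

Total dependency ratio = (youth + elderly) / working-age × 100
42.8 = (1 111 + E) / 3 227 × 100
⇒ 270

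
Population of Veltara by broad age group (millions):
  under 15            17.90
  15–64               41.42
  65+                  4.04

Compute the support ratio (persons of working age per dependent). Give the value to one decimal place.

Support ratio: 1.9

Support ratio = 41.42 / (17.90 + 4.04) = 41.42 / 21.94 = 1.9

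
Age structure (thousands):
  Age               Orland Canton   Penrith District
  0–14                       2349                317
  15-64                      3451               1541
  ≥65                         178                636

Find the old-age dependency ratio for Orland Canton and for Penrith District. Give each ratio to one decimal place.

Orland Canton: 178 / 3451 × 100 = 5.2
Penrith District: 636 / 1541 × 100 = 41.3

Orland Canton: 5.2
Penrith District: 41.3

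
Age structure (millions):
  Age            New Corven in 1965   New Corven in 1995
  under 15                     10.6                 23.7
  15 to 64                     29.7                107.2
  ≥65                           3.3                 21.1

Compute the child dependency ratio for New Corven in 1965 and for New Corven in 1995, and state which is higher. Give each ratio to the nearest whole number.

New Corven in 1965: 36
New Corven in 1995: 22
Higher: New Corven in 1965

New Corven in 1965: 10.6 / 29.7 × 100 = 36
New Corven in 1995: 23.7 / 107.2 × 100 = 22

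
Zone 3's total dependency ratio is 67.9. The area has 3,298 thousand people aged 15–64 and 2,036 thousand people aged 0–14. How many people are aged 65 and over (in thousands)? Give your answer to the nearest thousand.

Total dependency ratio = (youth + elderly) / working-age × 100
67.9 = (2,036 + E) / 3,298 × 100
⇒ 203

Aged 65 and over: 203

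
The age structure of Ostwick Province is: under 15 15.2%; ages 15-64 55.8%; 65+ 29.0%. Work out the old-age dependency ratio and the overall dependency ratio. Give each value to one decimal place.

Old-age dependency ratio = 29.0 / 55.8 × 100 = 52.0
Total dependency ratio = (15.2 + 29.0) / 55.8 × 100 = 44.2 / 55.8 × 100 = 79.2

Old-age dependency ratio: 52.0
Total dependency ratio: 79.2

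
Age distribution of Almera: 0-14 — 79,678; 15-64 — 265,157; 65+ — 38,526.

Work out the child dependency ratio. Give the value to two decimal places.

Youth dependency ratio = 79,678 / 265,157 × 100 = 30.05

Youth dependency ratio: 30.05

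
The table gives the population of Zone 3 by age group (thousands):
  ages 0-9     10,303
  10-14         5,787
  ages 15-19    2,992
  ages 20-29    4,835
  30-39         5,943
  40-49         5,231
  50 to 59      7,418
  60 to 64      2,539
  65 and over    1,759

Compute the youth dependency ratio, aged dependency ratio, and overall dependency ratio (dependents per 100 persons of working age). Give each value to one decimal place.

0–14: 10,303 + 5,787 = 16,090
15–64: 2,992 + 4,835 + 5,943 + 5,231 + 7,418 + 2,539 = 28,958
65+: 1,759
Youth dependency ratio = 16,090 / 28,958 × 100 = 55.6
Old-age dependency ratio = 1,759 / 28,958 × 100 = 6.1
Total dependency ratio = (16,090 + 1,759) / 28,958 × 100 = 17,849 / 28,958 × 100 = 61.6

Youth dependency ratio: 55.6
Old-age dependency ratio: 6.1
Total dependency ratio: 61.6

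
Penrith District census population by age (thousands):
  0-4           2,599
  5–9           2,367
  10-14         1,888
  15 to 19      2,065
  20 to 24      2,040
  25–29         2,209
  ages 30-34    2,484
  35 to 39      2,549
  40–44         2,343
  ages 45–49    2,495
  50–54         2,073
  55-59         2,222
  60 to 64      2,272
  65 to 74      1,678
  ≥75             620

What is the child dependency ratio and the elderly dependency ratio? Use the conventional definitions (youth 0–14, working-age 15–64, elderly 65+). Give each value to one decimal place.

Youth dependency ratio: 30.1
Old-age dependency ratio: 10.1

0–14: 2,599 + 2,367 + 1,888 = 6,854
15–64: 2,065 + 2,040 + 2,209 + 2,484 + 2,549 + 2,343 + 2,495 + 2,073 + 2,222 + 2,272 = 22,752
65+: 1,678 + 620 = 2,298
Youth dependency ratio = 6,854 / 22,752 × 100 = 30.1
Old-age dependency ratio = 2,298 / 22,752 × 100 = 10.1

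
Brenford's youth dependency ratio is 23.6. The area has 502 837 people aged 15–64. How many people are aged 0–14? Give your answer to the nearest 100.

Youth dependency ratio = youth / working-age × 100
23.6 = Y / 502 837 × 100
⇒ 118 700

Aged 0–14: 118 700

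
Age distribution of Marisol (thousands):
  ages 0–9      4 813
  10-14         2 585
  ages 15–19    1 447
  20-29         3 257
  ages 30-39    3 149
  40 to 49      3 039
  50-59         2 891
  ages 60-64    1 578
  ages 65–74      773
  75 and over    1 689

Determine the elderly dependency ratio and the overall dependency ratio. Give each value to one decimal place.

Old-age dependency ratio: 16.0
Total dependency ratio: 64.2

0–14: 4 813 + 2 585 = 7 398
15–64: 1 447 + 3 257 + 3 149 + 3 039 + 2 891 + 1 578 = 15 361
65+: 773 + 1 689 = 2 462
Old-age dependency ratio = 2 462 / 15 361 × 100 = 16.0
Total dependency ratio = (7 398 + 2 462) / 15 361 × 100 = 9 860 / 15 361 × 100 = 64.2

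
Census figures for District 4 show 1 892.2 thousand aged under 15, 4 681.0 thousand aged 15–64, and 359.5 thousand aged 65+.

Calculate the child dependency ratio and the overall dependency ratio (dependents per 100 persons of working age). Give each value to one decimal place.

Youth dependency ratio = 1 892.2 / 4 681.0 × 100 = 40.4
Total dependency ratio = (1 892.2 + 359.5) / 4 681.0 × 100 = 2 251.7 / 4 681.0 × 100 = 48.1

Youth dependency ratio: 40.4
Total dependency ratio: 48.1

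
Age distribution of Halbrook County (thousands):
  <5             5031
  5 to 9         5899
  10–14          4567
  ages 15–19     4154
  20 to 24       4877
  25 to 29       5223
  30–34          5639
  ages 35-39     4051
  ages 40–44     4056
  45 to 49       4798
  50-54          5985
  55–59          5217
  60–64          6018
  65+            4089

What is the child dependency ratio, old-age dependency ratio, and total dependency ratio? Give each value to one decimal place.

0–14: 5031 + 5899 + 4567 = 15497
15–64: 4154 + 4877 + 5223 + 5639 + 4051 + 4056 + 4798 + 5985 + 5217 + 6018 = 50018
65+: 4089
Youth dependency ratio = 15497 / 50018 × 100 = 31.0
Old-age dependency ratio = 4089 / 50018 × 100 = 8.2
Total dependency ratio = (15497 + 4089) / 50018 × 100 = 19586 / 50018 × 100 = 39.2

Youth dependency ratio: 31.0
Old-age dependency ratio: 8.2
Total dependency ratio: 39.2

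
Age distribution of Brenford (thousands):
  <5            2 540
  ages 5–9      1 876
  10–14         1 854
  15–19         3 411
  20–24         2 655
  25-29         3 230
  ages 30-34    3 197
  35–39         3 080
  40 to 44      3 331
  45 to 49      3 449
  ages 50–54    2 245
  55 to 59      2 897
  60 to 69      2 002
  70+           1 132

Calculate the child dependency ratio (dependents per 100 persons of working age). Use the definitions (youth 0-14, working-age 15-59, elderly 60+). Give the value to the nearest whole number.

0–14: 2 540 + 1 876 + 1 854 = 6 270
15–59: 3 411 + 2 655 + 3 230 + 3 197 + 3 080 + 3 331 + 3 449 + 2 245 + 2 897 = 27 495
60+: 2 002 + 1 132 = 3 134
Youth dependency ratio = 6 270 / 27 495 × 100 = 23

Youth dependency ratio: 23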